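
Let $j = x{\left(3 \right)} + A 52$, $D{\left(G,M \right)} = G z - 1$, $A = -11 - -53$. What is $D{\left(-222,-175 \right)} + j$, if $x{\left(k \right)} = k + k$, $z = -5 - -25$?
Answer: $-2251$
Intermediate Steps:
$z = 20$ ($z = -5 + 25 = 20$)
$A = 42$ ($A = -11 + 53 = 42$)
$x{\left(k \right)} = 2 k$
$D{\left(G,M \right)} = -1 + 20 G$ ($D{\left(G,M \right)} = G 20 - 1 = 20 G - 1 = -1 + 20 G$)
$j = 2190$ ($j = 2 \cdot 3 + 42 \cdot 52 = 6 + 2184 = 2190$)
$D{\left(-222,-175 \right)} + j = \left(-1 + 20 \left(-222\right)\right) + 2190 = \left(-1 - 4440\right) + 2190 = -4441 + 2190 = -2251$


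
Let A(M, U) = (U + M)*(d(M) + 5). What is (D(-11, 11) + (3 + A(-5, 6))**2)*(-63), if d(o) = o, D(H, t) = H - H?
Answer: -567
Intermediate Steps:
D(H, t) = 0
A(M, U) = (5 + M)*(M + U) (A(M, U) = (U + M)*(M + 5) = (M + U)*(5 + M) = (5 + M)*(M + U))
(D(-11, 11) + (3 + A(-5, 6))**2)*(-63) = (0 + (3 + ((-5)**2 + 5*(-5) + 5*6 - 5*6))**2)*(-63) = (0 + (3 + (25 - 25 + 30 - 30))**2)*(-63) = (0 + (3 + 0)**2)*(-63) = (0 + 3**2)*(-63) = (0 + 9)*(-63) = 9*(-63) = -567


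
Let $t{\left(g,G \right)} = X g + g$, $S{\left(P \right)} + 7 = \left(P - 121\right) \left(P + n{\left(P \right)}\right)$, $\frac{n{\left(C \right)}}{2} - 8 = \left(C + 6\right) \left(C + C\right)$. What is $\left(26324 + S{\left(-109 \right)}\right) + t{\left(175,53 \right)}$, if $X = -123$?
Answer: $-10302483$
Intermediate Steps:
$n{\left(C \right)} = 16 + 4 C \left(6 + C\right)$ ($n{\left(C \right)} = 16 + 2 \left(C + 6\right) \left(C + C\right) = 16 + 2 \left(6 + C\right) 2 C = 16 + 2 \cdot 2 C \left(6 + C\right) = 16 + 4 C \left(6 + C\right)$)
$S{\left(P \right)} = -7 + \left(-121 + P\right) \left(16 + 4 P^{2} + 25 P\right)$ ($S{\left(P \right)} = -7 + \left(P - 121\right) \left(P + \left(16 + 4 P^{2} + 24 P\right)\right) = -7 + \left(-121 + P\right) \left(16 + 4 P^{2} + 25 P\right)$)
$t{\left(g,G \right)} = - 122 g$ ($t{\left(g,G \right)} = - 123 g + g = - 122 g$)
$\left(26324 + S{\left(-109 \right)}\right) + t{\left(175,53 \right)} = \left(26324 - \left(-326038 + 5180116 + 5453379\right)\right) - 21350 = \left(26324 + \left(-1943 + 327981 - 5453379 + 4 \left(-1295029\right)\right)\right) - 21350 = \left(26324 - 10307457\right) - 21350 = -10281133 - 21350 = -10302483$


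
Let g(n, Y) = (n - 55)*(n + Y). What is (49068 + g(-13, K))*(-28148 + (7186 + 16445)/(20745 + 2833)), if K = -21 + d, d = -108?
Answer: -19486088745506/11789 ≈ -1.6529e+9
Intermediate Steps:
K = -129 (K = -21 - 108 = -129)
g(n, Y) = (-55 + n)*(Y + n)
(49068 + g(-13, K))*(-28148 + (7186 + 16445)/(20745 + 2833)) = (49068 + ((-13)² - 55*(-129) - 55*(-13) - 129*(-13)))*(-28148 + (7186 + 16445)/(20745 + 2833)) = (49068 + (169 + 7095 + 715 + 1677))*(-28148 + 23631/23578) = (49068 + 9656)*(-28148 + 23631*(1/23578)) = 58724*(-28148 + 23631/23578) = 58724*(-663649913/23578) = -19486088745506/11789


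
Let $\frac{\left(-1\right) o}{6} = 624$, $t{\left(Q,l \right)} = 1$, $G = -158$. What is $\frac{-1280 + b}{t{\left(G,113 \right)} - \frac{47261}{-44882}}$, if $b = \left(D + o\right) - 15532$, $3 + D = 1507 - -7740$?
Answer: $- \frac{507705184}{92143} \approx -5510.0$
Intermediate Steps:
$D = 9244$ ($D = -3 + \left(1507 - -7740\right) = -3 + \left(1507 + 7740\right) = -3 + 9247 = 9244$)
$o = -3744$ ($o = \left(-6\right) 624 = -3744$)
$b = -10032$ ($b = \left(9244 - 3744\right) - 15532 = 5500 - 15532 = -10032$)
$\frac{-1280 + b}{t{\left(G,113 \right)} - \frac{47261}{-44882}} = \frac{-1280 - 10032}{1 - \frac{47261}{-44882}} = - \frac{11312}{1 - - \frac{47261}{44882}} = - \frac{11312}{1 + \frac{47261}{44882}} = - \frac{11312}{\frac{92143}{44882}} = \left(-11312\right) \frac{44882}{92143} = - \frac{507705184}{92143}$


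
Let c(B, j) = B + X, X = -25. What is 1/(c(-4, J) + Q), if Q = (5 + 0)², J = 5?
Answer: -¼ ≈ -0.25000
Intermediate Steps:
c(B, j) = -25 + B (c(B, j) = B - 25 = -25 + B)
Q = 25 (Q = 5² = 25)
1/(c(-4, J) + Q) = 1/((-25 - 4) + 25) = 1/(-29 + 25) = 1/(-4) = -¼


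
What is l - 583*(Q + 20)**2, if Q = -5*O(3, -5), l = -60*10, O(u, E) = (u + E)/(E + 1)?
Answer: -716575/4 ≈ -1.7914e+5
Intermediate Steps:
O(u, E) = (E + u)/(1 + E)
l = -600
Q = -5/2 (Q = -5*(-5 + 3)/(1 - 5) = -5*(-2)/(-4) = -(-5)*(-2)/4 = -5*1/2 = -5/2 ≈ -2.5000)
l - 583*(Q + 20)**2 = -600 - 583*(-5/2 + 20)**2 = -600 - 583*(35/2)**2 = -600 - 583*1225/4 = -600 - 714175/4 = -716575/4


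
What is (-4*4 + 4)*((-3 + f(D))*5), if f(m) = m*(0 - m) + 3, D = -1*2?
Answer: 240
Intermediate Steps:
D = -2
f(m) = 3 - m² (f(m) = m*(-m) + 3 = -m² + 3 = 3 - m²)
(-4*4 + 4)*((-3 + f(D))*5) = (-4*4 + 4)*((-3 + (3 - 1*(-2)²))*5) = (-16 + 4)*((-3 + (3 - 1*4))*5) = -12*(-3 + (3 - 4))*5 = -12*(-3 - 1)*5 = -(-48)*5 = -12*(-20) = 240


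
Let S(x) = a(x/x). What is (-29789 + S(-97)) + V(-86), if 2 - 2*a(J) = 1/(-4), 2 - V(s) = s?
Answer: -237599/8 ≈ -29700.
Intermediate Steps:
V(s) = 2 - s
a(J) = 9/8 (a(J) = 1 - ½/(-4) = 1 - ½*(-¼) = 1 + ⅛ = 9/8)
S(x) = 9/8
(-29789 + S(-97)) + V(-86) = (-29789 + 9/8) + (2 - 1*(-86)) = -238303/8 + (2 + 86) = -238303/8 + 88 = -237599/8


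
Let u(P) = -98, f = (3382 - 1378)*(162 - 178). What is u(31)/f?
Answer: 49/16032 ≈ 0.0030564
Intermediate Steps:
f = -32064 (f = 2004*(-16) = -32064)
u(31)/f = -98/(-32064) = -98*(-1/32064) = 49/16032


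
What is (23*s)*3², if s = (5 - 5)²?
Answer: 0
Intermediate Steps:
s = 0 (s = 0² = 0)
(23*s)*3² = (23*0)*3² = 0*9 = 0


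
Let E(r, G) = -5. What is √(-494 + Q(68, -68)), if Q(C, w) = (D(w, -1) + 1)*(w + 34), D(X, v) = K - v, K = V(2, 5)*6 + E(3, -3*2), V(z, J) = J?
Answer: 2*I*√353 ≈ 37.577*I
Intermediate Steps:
K = 25 (K = 5*6 - 5 = 30 - 5 = 25)
D(X, v) = 25 - v
Q(C, w) = 918 + 27*w (Q(C, w) = ((25 - 1*(-1)) + 1)*(w + 34) = ((25 + 1) + 1)*(34 + w) = (26 + 1)*(34 + w) = 27*(34 + w) = 918 + 27*w)
√(-494 + Q(68, -68)) = √(-494 + (918 + 27*(-68))) = √(-494 + (918 - 1836)) = √(-494 - 918) = √(-1412) = 2*I*√353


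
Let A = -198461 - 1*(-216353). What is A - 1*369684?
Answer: -351792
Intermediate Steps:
A = 17892 (A = -198461 + 216353 = 17892)
A - 1*369684 = 17892 - 1*369684 = 17892 - 369684 = -351792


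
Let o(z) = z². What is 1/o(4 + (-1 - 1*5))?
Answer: ¼ ≈ 0.25000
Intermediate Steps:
1/o(4 + (-1 - 1*5)) = 1/((4 + (-1 - 1*5))²) = 1/((4 + (-1 - 5))²) = 1/((4 - 6)²) = 1/((-2)²) = 1/4 = ¼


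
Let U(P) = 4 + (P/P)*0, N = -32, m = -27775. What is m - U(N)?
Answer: -27779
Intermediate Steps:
U(P) = 4 (U(P) = 4 + 1*0 = 4 + 0 = 4)
m - U(N) = -27775 - 1*4 = -27775 - 4 = -27779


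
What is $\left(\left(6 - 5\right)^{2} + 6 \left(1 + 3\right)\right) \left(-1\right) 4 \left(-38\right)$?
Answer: $3800$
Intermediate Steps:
$\left(\left(6 - 5\right)^{2} + 6 \left(1 + 3\right)\right) \left(-1\right) 4 \left(-38\right) = \left(1^{2} + 6 \cdot 4\right) \left(-1\right) 4 \left(-38\right) = \left(1 + 24\right) \left(-1\right) 4 \left(-38\right) = 25 \left(-1\right) 4 \left(-38\right) = \left(-25\right) 4 \left(-38\right) = \left(-100\right) \left(-38\right) = 3800$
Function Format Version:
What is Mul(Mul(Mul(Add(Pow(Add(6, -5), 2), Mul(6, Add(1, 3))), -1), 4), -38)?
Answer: 3800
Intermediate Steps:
Mul(Mul(Mul(Add(Pow(Add(6, -5), 2), Mul(6, Add(1, 3))), -1), 4), -38) = Mul(Mul(Mul(Add(Pow(1, 2), Mul(6, 4)), -1), 4), -38) = Mul(Mul(Mul(Add(1, 24), -1), 4), -38) = Mul(Mul(Mul(25, -1), 4), -38) = Mul(Mul(-25, 4), -38) = Mul(-100, -38) = 3800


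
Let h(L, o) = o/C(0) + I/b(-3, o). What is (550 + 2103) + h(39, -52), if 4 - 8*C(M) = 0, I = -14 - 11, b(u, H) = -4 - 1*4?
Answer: 20417/8 ≈ 2552.1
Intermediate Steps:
b(u, H) = -8 (b(u, H) = -4 - 4 = -8)
I = -25
C(M) = ½ (C(M) = ½ - ⅛*0 = ½ + 0 = ½)
h(L, o) = 25/8 + 2*o (h(L, o) = o/(½) - 25/(-8) = o*2 - 25*(-⅛) = 2*o + 25/8 = 25/8 + 2*o)
(550 + 2103) + h(39, -52) = (550 + 2103) + (25/8 + 2*(-52)) = 2653 + (25/8 - 104) = 2653 - 807/8 = 20417/8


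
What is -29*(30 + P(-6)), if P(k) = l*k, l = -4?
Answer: -1566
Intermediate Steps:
P(k) = -4*k
-29*(30 + P(-6)) = -29*(30 - 4*(-6)) = -29*(30 + 24) = -29*54 = -1566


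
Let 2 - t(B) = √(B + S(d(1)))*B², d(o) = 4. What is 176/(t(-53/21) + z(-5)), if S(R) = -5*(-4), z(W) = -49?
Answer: -16891841736/3062986291 + 109011672*√7707/3062986291 ≈ -2.3904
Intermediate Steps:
S(R) = 20
t(B) = 2 - B²*√(20 + B) (t(B) = 2 - √(B + 20)*B² = 2 - √(20 + B)*B² = 2 - B²*√(20 + B))
176/(t(-53/21) + z(-5)) = 176/((2 - (-53/21)²*√(20 - 53/21)) - 49) = 176/((2 - 1*2809/441*√(367/21)) - 49) = 176/((2 - 1*2809/441*√7707/21) - 49) = 176/((2 - 2809*√7707/9261) - 49) = 176/(-47 - 2809*√7707/9261)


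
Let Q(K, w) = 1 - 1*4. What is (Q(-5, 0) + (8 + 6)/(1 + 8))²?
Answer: 169/81 ≈ 2.0864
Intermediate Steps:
Q(K, w) = -3 (Q(K, w) = 1 - 4 = -3)
(Q(-5, 0) + (8 + 6)/(1 + 8))² = (-3 + (8 + 6)/(1 + 8))² = (-3 + 14/9)² = (-13/9)² = 169/81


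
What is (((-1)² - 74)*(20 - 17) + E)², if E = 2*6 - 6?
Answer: 45369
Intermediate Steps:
E = 6 (E = 12 - 6 = 6)
(((-1)² - 74)*(20 - 17) + E)² = (((-1)² - 74)*(20 - 17) + 6)² = ((1 - 74)*3 + 6)² = (-73*3 + 6)² = (-219 + 6)² = (-213)² = 45369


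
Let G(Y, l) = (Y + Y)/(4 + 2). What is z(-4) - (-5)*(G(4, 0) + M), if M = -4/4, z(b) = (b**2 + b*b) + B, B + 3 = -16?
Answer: 44/3 ≈ 14.667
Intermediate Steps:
B = -19 (B = -3 - 16 = -19)
z(b) = -19 + 2*b**2 (z(b) = (b**2 + b*b) - 19 = (b**2 + b**2) - 19 = 2*b**2 - 19 = -19 + 2*b**2)
M = -1 (M = -4*1/4 = -1)
G(Y, l) = Y/3 (G(Y, l) = (2*Y)/6 = (2*Y)*(1/6) = Y/3)
z(-4) - (-5)*(G(4, 0) + M) = (-19 + 2*(-4)**2) - (-5)*((1/3)*4 - 1) = (-19 + 2*16) - (-5)*(4/3 - 1) = (-19 + 32) - (-5)/3 = 13 - 1*(-5/3) = 13 + 5/3 = 44/3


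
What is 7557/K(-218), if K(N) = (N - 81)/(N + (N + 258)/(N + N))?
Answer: 179645004/32591 ≈ 5512.1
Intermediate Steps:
K(N) = (-81 + N)/(N + (258 + N)/(2*N)) (K(N) = (-81 + N)/(N + (258 + N)/((2*N))) = (-81 + N)/(N + (258 + N)*(1/(2*N))) = (-81 + N)/(N + (258 + N)/(2*N)))
7557/K(-218) = 7557/((2*(-218)*(-81 - 218)/(258 - 218 + 2*(-218)²))) = 7557/((2*(-218)*(-299)/(258 - 218 + 2*47524))) = 7557/((2*(-218)*(-299)/(258 - 218 + 95048))) = 7557/((2*(-218)*(-299)/95088)) = 7557/((2*(-218)*(1/95088)*(-299))) = 7557/(32591/23772) = 7557*(23772/32591) = 179645004/32591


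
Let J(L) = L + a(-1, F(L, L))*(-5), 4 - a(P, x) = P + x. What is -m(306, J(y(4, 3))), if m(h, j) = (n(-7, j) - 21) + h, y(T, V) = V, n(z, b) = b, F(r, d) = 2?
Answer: -273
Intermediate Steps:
a(P, x) = 4 - P - x (a(P, x) = 4 - (P + x) = 4 + (-P - x) = 4 - P - x)
J(L) = -15 + L (J(L) = L + (4 - 1*(-1) - 1*2)*(-5) = L + (4 + 1 - 2)*(-5) = L + 3*(-5) = L - 15 = -15 + L)
m(h, j) = -21 + h + j (m(h, j) = (j - 21) + h = (-21 + j) + h = -21 + h + j)
-m(306, J(y(4, 3))) = -(-21 + 306 + (-15 + 3)) = -(-21 + 306 - 12) = -1*273 = -273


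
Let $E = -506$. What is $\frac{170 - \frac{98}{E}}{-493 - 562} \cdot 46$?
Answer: $- \frac{86118}{11605} \approx -7.4208$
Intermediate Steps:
$\frac{170 - \frac{98}{E}}{-493 - 562} \cdot 46 = \frac{170 - \frac{98}{-506}}{-493 - 562} \cdot 46 = \frac{170 - - \frac{49}{253}}{-1055} \cdot 46 = \left(170 + \frac{49}{253}\right) \left(- \frac{1}{1055}\right) 46 = \frac{43059}{253} \left(- \frac{1}{1055}\right) 46 = \left(- \frac{43059}{266915}\right) 46 = - \frac{86118}{11605}$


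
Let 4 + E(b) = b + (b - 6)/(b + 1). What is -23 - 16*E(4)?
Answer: -83/5 ≈ -16.600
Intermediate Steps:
E(b) = -4 + b + (-6 + b)/(1 + b) (E(b) = -4 + (b + (b - 6)/(b + 1)) = -4 + (b + (-6 + b)/(1 + b)) = -4 + b + (-6 + b)/(1 + b))
-23 - 16*E(4) = -23 - 16*(-10 + 4² - 2*4)/(1 + 4) = -23 - 16*(-10 + 16 - 8)/5 = -23 - 16*(-2)/5 = -23 - 16*(-⅖) = -23 + 32/5 = -83/5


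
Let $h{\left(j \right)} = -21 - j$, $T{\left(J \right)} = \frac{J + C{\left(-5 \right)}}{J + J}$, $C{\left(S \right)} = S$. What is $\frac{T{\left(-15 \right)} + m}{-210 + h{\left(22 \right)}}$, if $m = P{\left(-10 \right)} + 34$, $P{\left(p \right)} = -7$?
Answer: $- \frac{83}{759} \approx -0.10935$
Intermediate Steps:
$T{\left(J \right)} = \frac{-5 + J}{2 J}$ ($T{\left(J \right)} = \frac{J - 5}{J + J} = \frac{-5 + J}{2 J}$)
$m = 27$ ($m = -7 + 34 = 27$)
$\frac{T{\left(-15 \right)} + m}{-210 + h{\left(22 \right)}} = \frac{\frac{-5 - 15}{2 \left(-15\right)} + 27}{-210 - 43} = \frac{\frac{1}{2} \left(- \frac{1}{15}\right) \left(-20\right) + 27}{-210 - 43} = \frac{\frac{2}{3} + 27}{-210 - 43} = \frac{83}{3 \left(-253\right)} = \frac{83}{3} \left(- \frac{1}{253}\right) = - \frac{83}{759}$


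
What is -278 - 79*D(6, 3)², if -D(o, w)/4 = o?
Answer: -45782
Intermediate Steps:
D(o, w) = -4*o
-278 - 79*D(6, 3)² = -278 - 79*(-4*6)² = -278 - 79*(-24)² = -278 - 79*576 = -278 - 45504 = -45782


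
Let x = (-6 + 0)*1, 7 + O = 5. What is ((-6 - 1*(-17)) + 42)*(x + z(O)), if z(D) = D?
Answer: -424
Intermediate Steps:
O = -2 (O = -7 + 5 = -2)
x = -6 (x = -6*1 = -6)
((-6 - 1*(-17)) + 42)*(x + z(O)) = ((-6 - 1*(-17)) + 42)*(-6 - 2) = ((-6 + 17) + 42)*(-8) = (11 + 42)*(-8) = 53*(-8) = -424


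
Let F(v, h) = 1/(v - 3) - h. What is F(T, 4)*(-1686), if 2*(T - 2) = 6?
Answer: 5901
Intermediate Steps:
T = 5 (T = 2 + (1/2)*6 = 2 + 3 = 5)
F(v, h) = 1/(-3 + v) - h
F(T, 4)*(-1686) = ((1 + 3*4 - 1*4*5)/(-3 + 5))*(-1686) = ((1 + 12 - 20)/2)*(-1686) = ((1/2)*(-7))*(-1686) = -7/2*(-1686) = 5901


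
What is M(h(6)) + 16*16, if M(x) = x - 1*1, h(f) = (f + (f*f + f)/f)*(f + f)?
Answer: 411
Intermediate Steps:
h(f) = 2*f*(f + (f + f²)/f) (h(f) = (f + (f² + f)/f)*(2*f) = (f + (f + f²)/f)*(2*f) = 2*f*(f + (f + f²)/f))
M(x) = -1 + x (M(x) = x - 1 = -1 + x)
M(h(6)) + 16*16 = (-1 + 2*6*(1 + 2*6)) + 16*16 = (-1 + 2*6*(1 + 12)) + 256 = (-1 + 2*6*13) + 256 = (-1 + 156) + 256 = 155 + 256 = 411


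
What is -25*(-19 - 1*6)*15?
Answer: 9375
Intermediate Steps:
-25*(-19 - 1*6)*15 = -25*(-19 - 6)*15 = -25*(-25)*15 = 625*15 = 9375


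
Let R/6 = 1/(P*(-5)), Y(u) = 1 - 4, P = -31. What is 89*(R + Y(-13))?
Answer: -40851/155 ≈ -263.55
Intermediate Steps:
Y(u) = -3
R = 6/155 (R = 6/((-31*(-5))) = 6/155 ≈ 0.038710)
89*(R + Y(-13)) = 89*(6/155 - 3) = 89*(-459/155) = -40851/155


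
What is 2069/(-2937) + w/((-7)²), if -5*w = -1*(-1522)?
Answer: -4977019/719565 ≈ -6.9167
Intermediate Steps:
w = -1522/5 (w = -(-1)*(-1522)/5 = -⅕*1522 = -1522/5 ≈ -304.40)
2069/(-2937) + w/((-7)²) = 2069/(-2937) - 1522/(5*((-7)²)) = 2069*(-1/2937) - 1522/5/49 = -2069/2937 - 1522/5*1/49 = -2069/2937 - 1522/245 = -4977019/719565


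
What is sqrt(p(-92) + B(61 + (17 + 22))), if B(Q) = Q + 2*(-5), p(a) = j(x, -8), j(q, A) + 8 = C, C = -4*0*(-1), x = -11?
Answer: sqrt(82) ≈ 9.0554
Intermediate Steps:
C = 0 (C = 0*(-1) = 0)
j(q, A) = -8 (j(q, A) = -8 + 0 = -8)
p(a) = -8
B(Q) = -10 + Q (B(Q) = Q - 10 = -10 + Q)
sqrt(p(-92) + B(61 + (17 + 22))) = sqrt(-8 + (-10 + (61 + (17 + 22)))) = sqrt(-8 + (-10 + (61 + 39))) = sqrt(-8 + (-10 + 100)) = sqrt(-8 + 90) = sqrt(82)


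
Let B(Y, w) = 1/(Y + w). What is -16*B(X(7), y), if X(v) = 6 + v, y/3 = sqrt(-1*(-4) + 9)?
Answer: -4 + 12*sqrt(13)/13 ≈ -0.67180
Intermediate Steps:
y = 3*sqrt(13) (y = 3*sqrt(-1*(-4) + 9) = 3*sqrt(4 + 9) = 3*sqrt(13) ≈ 10.817)
-16*B(X(7), y) = -16/((6 + 7) + 3*sqrt(13)) = -16/(13 + 3*sqrt(13))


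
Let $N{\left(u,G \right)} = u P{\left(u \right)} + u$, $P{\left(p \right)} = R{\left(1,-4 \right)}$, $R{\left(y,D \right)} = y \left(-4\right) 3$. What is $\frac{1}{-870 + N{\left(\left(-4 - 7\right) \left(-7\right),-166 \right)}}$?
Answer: $- \frac{1}{1717} \approx -0.00058241$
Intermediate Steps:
$R{\left(y,D \right)} = - 12 y$ ($R{\left(y,D \right)} = - 4 y 3 = - 12 y$)
$P{\left(p \right)} = -12$ ($P{\left(p \right)} = \left(-12\right) 1 = -12$)
$N{\left(u,G \right)} = - 11 u$ ($N{\left(u,G \right)} = u \left(-12\right) + u = - 12 u + u = - 11 u$)
$\frac{1}{-870 + N{\left(\left(-4 - 7\right) \left(-7\right),-166 \right)}} = \frac{1}{-870 - 11 \left(-4 - 7\right) \left(-7\right)} = \frac{1}{-870 - 11 \left(\left(-11\right) \left(-7\right)\right)} = \frac{1}{-870 - 847} = \frac{1}{-1717} = - \frac{1}{1717}$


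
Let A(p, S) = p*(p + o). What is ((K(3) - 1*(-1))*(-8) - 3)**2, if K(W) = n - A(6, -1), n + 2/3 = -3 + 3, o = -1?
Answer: 494209/9 ≈ 54912.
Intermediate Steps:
A(p, S) = p*(-1 + p) (A(p, S) = p*(p - 1) = p*(-1 + p))
n = -2/3 (n = -2/3 + (-3 + 3) = -2/3 + 0 = -2/3 ≈ -0.66667)
K(W) = -92/3 (K(W) = -2/3 - 6*(-1 + 6) = -2/3 - 6*5 = -2/3 - 1*30 = -2/3 - 30 = -92/3)
((K(3) - 1*(-1))*(-8) - 3)**2 = ((-92/3 - 1*(-1))*(-8) - 3)**2 = ((-92/3 + 1)*(-8) - 3)**2 = (-89/3*(-8) - 3)**2 = (712/3 - 3)**2 = (703/3)**2 = 494209/9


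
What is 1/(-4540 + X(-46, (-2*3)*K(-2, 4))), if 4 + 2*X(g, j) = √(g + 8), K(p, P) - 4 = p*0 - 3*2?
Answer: -9084/41259547 - I*√38/41259547 ≈ -0.00022017 - 1.4941e-7*I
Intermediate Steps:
K(p, P) = -2 (K(p, P) = 4 + (p*0 - 3*2) = 4 + (0 - 6) = 4 - 6 = -2)
X(g, j) = -2 + √(8 + g)/2 (X(g, j) = -2 + √(g + 8)/2 = -2 + √(8 + g)/2)
1/(-4540 + X(-46, (-2*3)*K(-2, 4))) = 1/(-4540 + (-2 + √(8 - 46)/2)) = 1/(-4540 + (-2 + √(-38)/2)) = 1/(-4540 + (-2 + (I*√38)/2)) = 1/(-4540 + (-2 + I*√38/2)) = 1/(-4542 + I*√38/2)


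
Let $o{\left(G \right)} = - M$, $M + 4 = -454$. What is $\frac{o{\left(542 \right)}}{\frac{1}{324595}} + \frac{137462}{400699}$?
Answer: $\frac{4582286202304}{30823} \approx 1.4866 \cdot 10^{8}$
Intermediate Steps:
$M = -458$ ($M = -4 - 454 = -458$)
$o{\left(G \right)} = 458$ ($o{\left(G \right)} = \left(-1\right) \left(-458\right) = 458$)
$\frac{o{\left(542 \right)}}{\frac{1}{324595}} + \frac{137462}{400699} = \frac{458}{\frac{1}{324595}} + \frac{137462}{400699} = 458 \frac{1}{\frac{1}{324595}} + 137462 \cdot \frac{1}{400699} = 458 \cdot 324595 + \frac{10574}{30823} = 148664510 + \frac{10574}{30823} = \frac{4582286202304}{30823}$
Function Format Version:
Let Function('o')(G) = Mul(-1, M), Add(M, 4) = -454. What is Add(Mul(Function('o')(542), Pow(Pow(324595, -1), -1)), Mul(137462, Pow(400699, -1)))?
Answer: Rational(4582286202304, 30823) ≈ 1.4866e+8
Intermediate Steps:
M = -458 (M = Add(-4, -454) = -458)
Function('o')(G) = 458 (Function('o')(G) = Mul(-1, -458) = 458)
Add(Mul(Function('o')(542), Pow(Pow(324595, -1), -1)), Mul(137462, Pow(400699, -1))) = Add(Mul(458, Pow(Pow(324595, -1), -1)), Mul(137462, Pow(400699, -1))) = Add(Mul(458, Pow(Rational(1, 324595), -1)), Mul(137462, Rational(1, 400699))) = Add(Mul(458, 324595), Rational(10574, 30823)) = Add(148664510, Rational(10574, 30823)) = Rational(4582286202304, 30823)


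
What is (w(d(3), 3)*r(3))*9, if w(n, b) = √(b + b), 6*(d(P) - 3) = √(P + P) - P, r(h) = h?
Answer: 27*√6 ≈ 66.136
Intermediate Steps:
d(P) = 3 - P/6 + √2*√P/6 (d(P) = 3 + (√(P + P) - P)/6 = 3 + (√(2*P) - P)/6 = 3 + (√2*√P - P)/6 = 3 + (-P + √2*√P)/6 = 3 + (-P/6 + √2*√P/6) = 3 - P/6 + √2*√P/6)
w(n, b) = √2*√b (w(n, b) = √(2*b) = √2*√b)
(w(d(3), 3)*r(3))*9 = ((√2*√3)*3)*9 = (√6*3)*9 = (3*√6)*9 = 27*√6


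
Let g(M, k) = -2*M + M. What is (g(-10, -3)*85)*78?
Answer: 66300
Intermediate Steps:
g(M, k) = -M
(g(-10, -3)*85)*78 = (-1*(-10)*85)*78 = (10*85)*78 = 850*78 = 66300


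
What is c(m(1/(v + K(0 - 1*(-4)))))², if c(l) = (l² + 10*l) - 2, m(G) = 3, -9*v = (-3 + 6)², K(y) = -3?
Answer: 1369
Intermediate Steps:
v = -1 (v = -(-3 + 6)²/9 = -⅑*3² = -⅑*9 = -1)
c(l) = -2 + l² + 10*l
c(m(1/(v + K(0 - 1*(-4)))))² = (-2 + 3² + 10*3)² = (-2 + 9 + 30)² = 37² = 1369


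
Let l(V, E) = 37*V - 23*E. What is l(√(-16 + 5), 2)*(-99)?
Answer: 4554 - 3663*I*√11 ≈ 4554.0 - 12149.0*I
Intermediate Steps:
l(V, E) = -23*E + 37*V
l(√(-16 + 5), 2)*(-99) = (-23*2 + 37*√(-16 + 5))*(-99) = (-46 + 37*√(-11))*(-99) = (-46 + 37*(I*√11))*(-99) = (-46 + 37*I*√11)*(-99) = 4554 - 3663*I*√11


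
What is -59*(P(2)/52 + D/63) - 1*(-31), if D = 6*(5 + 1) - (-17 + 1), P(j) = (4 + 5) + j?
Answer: -98867/3276 ≈ -30.179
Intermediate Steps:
P(j) = 9 + j
D = 52 (D = 6*6 - 1*(-16) = 36 + 16 = 52)
-59*(P(2)/52 + D/63) - 1*(-31) = -59*((9 + 2)/52 + 52/63) - 1*(-31) = -59*(11*(1/52) + 52*(1/63)) + 31 = -59*(11/52 + 52/63) + 31 = -59*3397/3276 + 31 = -200423/3276 + 31 = -98867/3276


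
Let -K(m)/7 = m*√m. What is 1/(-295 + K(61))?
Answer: 295/11035044 - 427*√61/11035044 ≈ -0.00027548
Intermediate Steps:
K(m) = -7*m^(3/2) (K(m) = -7*m*√m = -7*m^(3/2))
1/(-295 + K(61)) = 1/(-295 - 427*√61)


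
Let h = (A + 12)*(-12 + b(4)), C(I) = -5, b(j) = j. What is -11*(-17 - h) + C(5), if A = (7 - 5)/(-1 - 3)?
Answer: -830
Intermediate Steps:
A = -½ (A = 2/(-4) = 2*(-¼) = -½ ≈ -0.50000)
h = -92 (h = (-½ + 12)*(-12 + 4) = (23/2)*(-8) = -92)
-11*(-17 - h) + C(5) = -11*(-17 - 1*(-92)) - 5 = -11*(-17 + 92) - 5 = -11*75 - 5 = -825 - 5 = -830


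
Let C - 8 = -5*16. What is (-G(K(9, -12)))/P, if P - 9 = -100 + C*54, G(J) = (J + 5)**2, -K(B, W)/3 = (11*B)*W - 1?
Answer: 12759184/3979 ≈ 3206.6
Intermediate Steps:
K(B, W) = 3 - 33*B*W (K(B, W) = -3*((11*B)*W - 1) = -3*(11*B*W - 1) = -3*(-1 + 11*B*W) = 3 - 33*B*W)
C = -72 (C = 8 - 5*16 = 8 - 80 = -72)
G(J) = (5 + J)**2
P = -3979 (P = 9 + (-100 - 72*54) = 9 + (-100 - 3888) = 9 - 3988 = -3979)
(-G(K(9, -12)))/P = -(5 + (3 - 33*9*(-12)))**2/(-3979) = -(5 + (3 + 3564))**2*(-1/3979) = -(5 + 3567)**2*(-1/3979) = -1*3572**2*(-1/3979) = -1*12759184*(-1/3979) = -12759184*(-1/3979) = 12759184/3979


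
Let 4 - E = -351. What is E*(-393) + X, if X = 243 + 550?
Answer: -138722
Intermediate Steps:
E = 355 (E = 4 - 1*(-351) = 4 + 351 = 355)
X = 793
E*(-393) + X = 355*(-393) + 793 = -139515 + 793 = -138722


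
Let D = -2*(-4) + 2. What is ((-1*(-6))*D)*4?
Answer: 240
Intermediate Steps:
D = 10 (D = 8 + 2 = 10)
((-1*(-6))*D)*4 = (-1*(-6)*10)*4 = (6*10)*4 = 60*4 = 240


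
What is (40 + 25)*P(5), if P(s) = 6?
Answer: 390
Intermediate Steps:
(40 + 25)*P(5) = (40 + 25)*6 = 65*6 = 390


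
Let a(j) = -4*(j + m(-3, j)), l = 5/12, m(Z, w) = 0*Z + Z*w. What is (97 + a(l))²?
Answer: 90601/9 ≈ 10067.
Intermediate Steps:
m(Z, w) = Z*w (m(Z, w) = 0 + Z*w = Z*w)
l = 5/12 (l = 5*(1/12) = 5/12 ≈ 0.41667)
a(j) = 8*j (a(j) = -4*(j - 3*j) = -(-8)*j = 8*j)
(97 + a(l))² = (97 + 8*(5/12))² = (97 + 10/3)² = (301/3)² = 90601/9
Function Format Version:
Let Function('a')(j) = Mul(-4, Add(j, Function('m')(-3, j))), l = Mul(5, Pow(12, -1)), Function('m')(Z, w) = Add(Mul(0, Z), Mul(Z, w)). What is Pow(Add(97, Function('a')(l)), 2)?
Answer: Rational(90601, 9) ≈ 10067.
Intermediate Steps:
Function('m')(Z, w) = Mul(Z, w) (Function('m')(Z, w) = Add(0, Mul(Z, w)) = Mul(Z, w))
l = Rational(5, 12) (l = Mul(5, Rational(1, 12)) = Rational(5, 12) ≈ 0.41667)
Function('a')(j) = Mul(8, j) (Function('a')(j) = Mul(-4, Add(j, Mul(-3, j))) = Mul(-4, Mul(-2, j)) = Mul(8, j))
Pow(Add(97, Function('a')(l)), 2) = Pow(Add(97, Mul(8, Rational(5, 12))), 2) = Pow(Add(97, Rational(10, 3)), 2) = Pow(Rational(301, 3), 2) = Rational(90601, 9)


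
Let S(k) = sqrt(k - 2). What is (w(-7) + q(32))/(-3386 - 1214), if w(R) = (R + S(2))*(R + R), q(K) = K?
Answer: -13/460 ≈ -0.028261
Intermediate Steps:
S(k) = sqrt(-2 + k)
w(R) = 2*R**2 (w(R) = (R + sqrt(-2 + 2))*(R + R) = (R + sqrt(0))*(2*R) = (R + 0)*(2*R) = R*(2*R) = 2*R**2)
(w(-7) + q(32))/(-3386 - 1214) = (2*(-7)**2 + 32)/(-3386 - 1214) = (2*49 + 32)/(-4600) = (98 + 32)*(-1/4600) = 130*(-1/4600) = -13/460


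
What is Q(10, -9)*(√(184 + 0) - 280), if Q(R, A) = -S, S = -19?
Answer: -5320 + 38*√46 ≈ -5062.3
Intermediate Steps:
Q(R, A) = 19 (Q(R, A) = -1*(-19) = 19)
Q(10, -9)*(√(184 + 0) - 280) = 19*(√(184 + 0) - 280) = 19*(√184 - 280) = 19*(2*√46 - 280) = 19*(-280 + 2*√46) = -5320 + 38*√46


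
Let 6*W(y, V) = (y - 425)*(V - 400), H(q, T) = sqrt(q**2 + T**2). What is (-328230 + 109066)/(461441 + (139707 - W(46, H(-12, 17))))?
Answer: -137686316224/361786453527 + 15102392*sqrt(433)/361786453527 ≈ -0.37970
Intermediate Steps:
H(q, T) = sqrt(T**2 + q**2)
W(y, V) = (-425 + y)*(-400 + V)/6 (W(y, V) = ((y - 425)*(V - 400))/6 = ((-425 + y)*(-400 + V))/6 = (-425 + y)*(-400 + V)/6)
(-328230 + 109066)/(461441 + (139707 - W(46, H(-12, 17)))) = (-328230 + 109066)/(461441 + (139707 - (85000/3 - 425*sqrt(17**2 + (-12)**2)/6 - 200/3*46 + (1/6)*sqrt(17**2 + (-12)**2)*46))) = -219164/(461441 + (139707 - (85000/3 - 425*sqrt(289 + 144)/6 - 9200/3 + (1/6)*sqrt(289 + 144)*46))) = -219164/(461441 + (139707 - (85000/3 - 425*sqrt(433)/6 - 9200/3 + (1/6)*sqrt(433)*46))) = -219164/(461441 + (139707 - (85000/3 - 425*sqrt(433)/6 - 9200/3 + 23*sqrt(433)/3))) = -219164/(461441 + (139707 - (75800/3 - 379*sqrt(433)/6))) = -219164/(461441 + (139707 + (-75800/3 + 379*sqrt(433)/6))) = -219164/(461441 + (343321/3 + 379*sqrt(433)/6)) = -219164/(1727644/3 + 379*sqrt(433)/6)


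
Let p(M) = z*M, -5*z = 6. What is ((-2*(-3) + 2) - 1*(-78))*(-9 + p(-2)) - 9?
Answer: -2883/5 ≈ -576.60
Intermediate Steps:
z = -6/5 (z = -1/5*6 = -6/5 ≈ -1.2000)
p(M) = -6*M/5
((-2*(-3) + 2) - 1*(-78))*(-9 + p(-2)) - 9 = ((-2*(-3) + 2) - 1*(-78))*(-9 - 6/5*(-2)) - 9 = ((6 + 2) + 78)*(-9 + 12/5) - 9 = (8 + 78)*(-33/5) - 9 = 86*(-33/5) - 9 = -2838/5 - 9 = -2883/5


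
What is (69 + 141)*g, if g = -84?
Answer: -17640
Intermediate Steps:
(69 + 141)*g = (69 + 141)*(-84) = 210*(-84) = -17640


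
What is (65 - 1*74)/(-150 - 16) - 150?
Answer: -24891/166 ≈ -149.95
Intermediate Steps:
(65 - 1*74)/(-150 - 16) - 150 = (65 - 74)/(-166) - 150 = -1/166*(-9) - 150 = 9/166 - 150 = -24891/166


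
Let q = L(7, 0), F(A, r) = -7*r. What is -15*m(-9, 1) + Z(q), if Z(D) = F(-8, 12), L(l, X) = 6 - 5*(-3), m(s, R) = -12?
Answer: 96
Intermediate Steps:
L(l, X) = 21 (L(l, X) = 6 + 15 = 21)
q = 21
Z(D) = -84 (Z(D) = -7*12 = -84)
-15*m(-9, 1) + Z(q) = -15*(-12) - 84 = 180 - 84 = 96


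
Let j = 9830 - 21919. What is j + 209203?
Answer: 197114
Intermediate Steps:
j = -12089
j + 209203 = -12089 + 209203 = 197114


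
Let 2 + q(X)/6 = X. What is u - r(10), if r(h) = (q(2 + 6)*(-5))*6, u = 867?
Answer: 1947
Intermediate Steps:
q(X) = -12 + 6*X
r(h) = -1080 (r(h) = ((-12 + 6*(2 + 6))*(-5))*6 = ((-12 + 6*8)*(-5))*6 = ((-12 + 48)*(-5))*6 = (36*(-5))*6 = -180*6 = -1080)
u - r(10) = 867 - 1*(-1080) = 867 + 1080 = 1947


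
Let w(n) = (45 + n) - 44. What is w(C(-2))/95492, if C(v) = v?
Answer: -1/95492 ≈ -1.0472e-5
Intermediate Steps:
w(n) = 1 + n
w(C(-2))/95492 = (1 - 2)/95492 = -1*1/95492 = -1/95492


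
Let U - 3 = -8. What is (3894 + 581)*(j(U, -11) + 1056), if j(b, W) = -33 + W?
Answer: 4528700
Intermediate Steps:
U = -5 (U = 3 - 8 = -5)
(3894 + 581)*(j(U, -11) + 1056) = (3894 + 581)*((-33 - 11) + 1056) = 4475*(-44 + 1056) = 4475*1012 = 4528700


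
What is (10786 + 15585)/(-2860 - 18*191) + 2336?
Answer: 14685757/6298 ≈ 2331.8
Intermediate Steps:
(10786 + 15585)/(-2860 - 18*191) + 2336 = 26371/(-2860 - 3438) + 2336 = 26371/(-6298) + 2336 = 26371*(-1/6298) + 2336 = -26371/6298 + 2336 = 14685757/6298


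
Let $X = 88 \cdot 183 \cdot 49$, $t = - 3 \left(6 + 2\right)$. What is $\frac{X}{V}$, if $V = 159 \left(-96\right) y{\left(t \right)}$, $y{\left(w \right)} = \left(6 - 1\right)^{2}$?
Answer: $- \frac{32879}{15900} \approx -2.0679$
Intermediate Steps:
$t = -24$ ($t = \left(-3\right) 8 = -24$)
$X = 789096$ ($X = 16104 \cdot 49 = 789096$)
$y{\left(w \right)} = 25$ ($y{\left(w \right)} = 5^{2} = 25$)
$V = -381600$ ($V = 159 \left(-96\right) 25 = \left(-15264\right) 25 = -381600$)
$\frac{X}{V} = \frac{789096}{-381600} = 789096 \left(- \frac{1}{381600}\right) = - \frac{32879}{15900}$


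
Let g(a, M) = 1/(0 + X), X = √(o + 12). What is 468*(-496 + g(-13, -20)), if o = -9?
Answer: -232128 + 156*√3 ≈ -2.3186e+5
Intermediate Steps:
X = √3 (X = √(-9 + 12) = √3 ≈ 1.7320)
g(a, M) = √3/3 (g(a, M) = 1/(0 + √3) = 1/(√3) = √3/3)
468*(-496 + g(-13, -20)) = 468*(-496 + √3/3) = -232128 + 156*√3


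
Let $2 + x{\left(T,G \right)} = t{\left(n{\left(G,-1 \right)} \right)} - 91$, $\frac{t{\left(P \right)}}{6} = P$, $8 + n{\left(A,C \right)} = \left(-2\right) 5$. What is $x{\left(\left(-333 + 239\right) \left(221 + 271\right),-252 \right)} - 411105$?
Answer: $-411306$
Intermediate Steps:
$n{\left(A,C \right)} = -18$ ($n{\left(A,C \right)} = -8 - 10 = -18$)
$t{\left(P \right)} = 6 P$
$x{\left(T,G \right)} = -201$ ($x{\left(T,G \right)} = -2 + \left(6 \left(-18\right) - 91\right) = -2 - 199 = -201$)
$x{\left(\left(-333 + 239\right) \left(221 + 271\right),-252 \right)} - 411105 = -201 - 411105 = -411306$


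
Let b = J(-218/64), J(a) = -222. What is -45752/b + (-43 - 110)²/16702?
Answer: 384673351/1853922 ≈ 207.49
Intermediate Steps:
b = -222
-45752/b + (-43 - 110)²/16702 = -45752/(-222) + (-43 - 110)²/16702 = -45752*(-1/222) + (-153)²*(1/16702) = 22876/111 + 23409*(1/16702) = 22876/111 + 23409/16702 = 384673351/1853922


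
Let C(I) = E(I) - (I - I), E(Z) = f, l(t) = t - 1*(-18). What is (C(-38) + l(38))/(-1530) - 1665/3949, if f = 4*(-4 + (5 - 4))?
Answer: -1360603/3020985 ≈ -0.45038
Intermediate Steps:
f = -12 (f = 4*(-4 + 1) = 4*(-3) = -12)
l(t) = 18 + t (l(t) = t + 18 = 18 + t)
E(Z) = -12
C(I) = -12 (C(I) = -12 - (I - I) = -12 - 1*0 = -12 + 0 = -12)
(C(-38) + l(38))/(-1530) - 1665/3949 = (-12 + (18 + 38))/(-1530) - 1665/3949 = (-12 + 56)*(-1/1530) - 1665*1/3949 = 44*(-1/1530) - 1665/3949 = -22/765 - 1665/3949 = -1360603/3020985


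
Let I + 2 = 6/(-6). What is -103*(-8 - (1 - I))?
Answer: 1236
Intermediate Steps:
I = -3 (I = -2 + 6/(-6) = -2 + 6*(-⅙) = -2 - 1 = -3)
-103*(-8 - (1 - I)) = -103*(-8 - (1 - 1*(-3))) = -103*(-8 - (1 + 3)) = -103*(-8 - 1*4) = -103*(-8 - 4) = -103*(-12) = 1236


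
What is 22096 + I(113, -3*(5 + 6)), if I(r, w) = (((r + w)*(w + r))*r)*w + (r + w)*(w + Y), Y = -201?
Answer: -23862224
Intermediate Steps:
I(r, w) = (-201 + w)*(r + w) + r*w*(r + w)**2 (I(r, w) = (((r + w)*(w + r))*r)*w + (r + w)*(w - 201) = (((r + w)*(r + w))*r)*w + (r + w)*(-201 + w) = ((r + w)**2*r)*w + (-201 + w)*(r + w) = (r*(r + w)**2)*w + (-201 + w)*(r + w) = r*w*(r + w)**2 + (-201 + w)*(r + w) = (-201 + w)*(r + w) + r*w*(r + w)**2)
22096 + I(113, -3*(5 + 6)) = 22096 + ((-3*(5 + 6))**2 - 201*113 - (-603)*(5 + 6) + 113*(-3*(5 + 6)) + 113*(-3*(5 + 6))*(113 - 3*(5 + 6))**2) = 22096 + ((-3*11)**2 - 22713 - (-603)*11 + 113*(-3*11) + 113*(-3*11)*(113 - 3*11)**2) = 22096 + ((-33)**2 - 22713 - 201*(-33) + 113*(-33) + 113*(-33)*(113 - 33)**2) = 22096 + (1089 - 22713 + 6633 - 3729 + 113*(-33)*80**2) = 22096 + (1089 - 22713 + 6633 - 3729 + 113*(-33)*6400) = 22096 + (1089 - 22713 + 6633 - 3729 - 23865600) = 22096 - 23884320 = -23862224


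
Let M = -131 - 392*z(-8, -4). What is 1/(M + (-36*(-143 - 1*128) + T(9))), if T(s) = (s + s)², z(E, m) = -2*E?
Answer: 1/3677 ≈ 0.00027196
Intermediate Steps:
M = -6403 (M = -131 - (-784)*(-8) = -131 - 392*16 = -131 - 6272 = -6403)
T(s) = 4*s² (T(s) = (2*s)² = 4*s²)
1/(M + (-36*(-143 - 1*128) + T(9))) = 1/(-6403 + (-36*(-143 - 1*128) + 4*9²)) = 1/(-6403 + (-36*(-143 - 128) + 4*81)) = 1/(-6403 + (-36*(-271) + 324)) = 1/(-6403 + (9756 + 324)) = 1/(-6403 + 10080) = 1/3677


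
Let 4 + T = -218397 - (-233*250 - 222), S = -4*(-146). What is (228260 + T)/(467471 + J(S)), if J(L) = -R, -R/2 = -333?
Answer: 68331/466805 ≈ 0.14638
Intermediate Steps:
R = 666 (R = -2*(-333) = 666)
S = 584
J(L) = -666 (J(L) = -1*666 = -666)
T = -159929 (T = -4 + (-218397 - (-233*250 - 222)) = -4 + (-218397 - (-58250 - 222)) = -4 + (-218397 - 1*(-58472)) = -4 + (-218397 + 58472) = -4 - 159925 = -159929)
(228260 + T)/(467471 + J(S)) = (228260 - 159929)/(467471 - 666) = 68331/466805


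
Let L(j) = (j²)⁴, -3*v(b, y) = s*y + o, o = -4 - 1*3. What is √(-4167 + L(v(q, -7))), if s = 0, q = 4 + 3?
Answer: I*√21574886/81 ≈ 57.344*I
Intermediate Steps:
q = 7
o = -7 (o = -4 - 3 = -7)
v(b, y) = 7/3 (v(b, y) = -(0*y - 7)/3 = -(0 - 7)/3 = -⅓*(-7) = 7/3)
L(j) = j⁸
√(-4167 + L(v(q, -7))) = √(-4167 + (7/3)⁸) = √(-4167 + 5764801/6561) = √(-21574886/6561) = I*√21574886/81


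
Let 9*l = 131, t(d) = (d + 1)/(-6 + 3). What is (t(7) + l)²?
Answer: 11449/81 ≈ 141.35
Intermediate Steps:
t(d) = -⅓ - d/3 (t(d) = (1 + d)/(-3) = (1 + d)*(-⅓) = -⅓ - d/3)
l = 131/9 (l = (⅑)*131 = 131/9 ≈ 14.556)
(t(7) + l)² = ((-⅓ - ⅓*7) + 131/9)² = ((-⅓ - 7/3) + 131/9)² = (-8/3 + 131/9)² = (107/9)² = 11449/81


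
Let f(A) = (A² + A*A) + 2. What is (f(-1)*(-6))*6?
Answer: -144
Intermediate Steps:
f(A) = 2 + 2*A² (f(A) = (A² + A²) + 2 = 2*A² + 2 = 2 + 2*A²)
(f(-1)*(-6))*6 = ((2 + 2*(-1)²)*(-6))*6 = ((2 + 2*1)*(-6))*6 = ((2 + 2)*(-6))*6 = (4*(-6))*6 = -24*6 = -144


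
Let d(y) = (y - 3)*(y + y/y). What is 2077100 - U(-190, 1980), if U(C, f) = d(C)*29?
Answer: 1019267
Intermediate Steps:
d(y) = (1 + y)*(-3 + y) (d(y) = (-3 + y)*(y + 1) = (-3 + y)*(1 + y) = (1 + y)*(-3 + y))
U(C, f) = -87 - 58*C + 29*C**2 (U(C, f) = (-3 + C**2 - 2*C)*29 = -87 - 58*C + 29*C**2)
2077100 - U(-190, 1980) = 2077100 - (-87 - 58*(-190) + 29*(-190)**2) = 2077100 - (-87 + 11020 + 29*36100) = 2077100 - (-87 + 11020 + 1046900) = 2077100 - 1*1057833 = 2077100 - 1057833 = 1019267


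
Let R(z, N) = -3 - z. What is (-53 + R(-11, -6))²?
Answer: 2025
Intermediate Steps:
(-53 + R(-11, -6))² = (-53 + (-3 - 1*(-11)))² = (-53 + (-3 + 11))² = (-53 + 8)² = (-45)² = 2025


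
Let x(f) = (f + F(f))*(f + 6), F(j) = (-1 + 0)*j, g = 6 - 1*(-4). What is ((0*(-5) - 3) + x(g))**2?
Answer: 9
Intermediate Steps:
g = 10 (g = 6 + 4 = 10)
F(j) = -j
x(f) = 0 (x(f) = (f - f)*(f + 6) = 0*(6 + f) = 0)
((0*(-5) - 3) + x(g))**2 = ((0*(-5) - 3) + 0)**2 = ((0 - 3) + 0)**2 = (-3 + 0)**2 = (-3)**2 = 9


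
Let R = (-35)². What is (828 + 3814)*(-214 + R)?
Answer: 4693062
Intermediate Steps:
R = 1225
(828 + 3814)*(-214 + R) = (828 + 3814)*(-214 + 1225) = 4642*1011 = 4693062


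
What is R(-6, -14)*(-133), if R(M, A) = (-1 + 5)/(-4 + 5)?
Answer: -532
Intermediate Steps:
R(M, A) = 4 (R(M, A) = 4/1 = 4*1 = 4)
R(-6, -14)*(-133) = 4*(-133) = -532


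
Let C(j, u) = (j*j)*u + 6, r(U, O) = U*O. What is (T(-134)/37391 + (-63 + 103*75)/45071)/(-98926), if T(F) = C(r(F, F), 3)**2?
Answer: -21083761753589704559079/83357508928343 ≈ -2.5293e+8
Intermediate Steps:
r(U, O) = O*U
C(j, u) = 6 + u*j**2 (C(j, u) = j**2*u + 6 = u*j**2 + 6 = 6 + u*j**2)
T(F) = (6 + 3*F**4)**2 (T(F) = (6 + 3*(F*F)**2)**2 = (6 + 3*(F**2)**2)**2 = (6 + 3*F**4)**2)
(T(-134)/37391 + (-63 + 103*75)/45071)/(-98926) = ((9*(2 + (-134)**4)**2)/37391 + (-63 + 103*75)/45071)/(-98926) = ((9*(2 + 322417936)**2)*(1/37391) + (-63 + 7725)*(1/45071))*(-1/98926) = ((9*322417938**2)*(1/37391) + 7662*(1/45071))*(-1/98926) = ((9*103953326744171844)*(1/37391) + 7662/45071)*(-1/98926) = (935579940697546596*(1/37391) + 7662/45071)*(-1/98926) = (935579940697546596/37391 + 7662/45071)*(-1/98926) = (42167523507179409118158/1685249761)*(-1/98926) = -21083761753589704559079/83357508928343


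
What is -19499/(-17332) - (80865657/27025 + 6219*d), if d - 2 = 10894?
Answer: -31741043800201849/468397300 ≈ -6.7765e+7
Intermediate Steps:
d = 10896 (d = 2 + 10894 = 10896)
-19499/(-17332) - (80865657/27025 + 6219*d) = -19499/(-17332) - 6219/(1/(10896 + 13003/27025)) = -19499*(-1/17332) - 6219/(1/(10896 + 13003*(1/27025))) = 19499/17332 - 6219/(1/(10896 + 13003/27025)) = 19499/17332 - 6219/(1/(294477403/27025)) = 19499/17332 - 6219/27025/294477403 = 19499/17332 - 6219*294477403/27025 = 19499/17332 - 1831354969257/27025 = -31741043800201849/468397300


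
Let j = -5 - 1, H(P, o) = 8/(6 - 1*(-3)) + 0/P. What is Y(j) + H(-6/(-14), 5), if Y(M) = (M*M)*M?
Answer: -1936/9 ≈ -215.11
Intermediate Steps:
H(P, o) = 8/9 (H(P, o) = 8/(6 + 3) + 0 = 8/9 + 0 = 8/9)
j = -6
Y(M) = M³ (Y(M) = M²*M = M³)
Y(j) + H(-6/(-14), 5) = (-6)³ + 8/9 = -216 + 8/9 = -1936/9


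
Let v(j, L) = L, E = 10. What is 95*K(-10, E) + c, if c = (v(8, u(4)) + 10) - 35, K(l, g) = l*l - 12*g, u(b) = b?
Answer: -1921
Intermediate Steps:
K(l, g) = l² - 12*g
c = -21 (c = (4 + 10) - 35 = 14 - 35 = -21)
95*K(-10, E) + c = 95*((-10)² - 12*10) - 21 = 95*(100 - 120) - 21 = 95*(-20) - 21 = -1900 - 21 = -1921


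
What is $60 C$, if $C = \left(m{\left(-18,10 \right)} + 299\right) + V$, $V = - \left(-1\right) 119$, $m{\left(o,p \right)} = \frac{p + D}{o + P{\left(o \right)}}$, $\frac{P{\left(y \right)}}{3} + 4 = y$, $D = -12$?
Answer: $\frac{175570}{7} \approx 25081.0$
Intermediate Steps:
$P{\left(y \right)} = -12 + 3 y$
$m{\left(o,p \right)} = \frac{-12 + p}{-12 + 4 o}$ ($m{\left(o,p \right)} = \frac{p - 12}{o + \left(-12 + 3 o\right)} = \frac{-12 + p}{-12 + 4 o}$)
$V = 119$ ($V = \left(-1\right) \left(-119\right) = 119$)
$C = \frac{17557}{42}$ ($C = \left(\frac{-12 + 10}{4 \left(-3 - 18\right)} + 299\right) + 119 = \left(\frac{1}{4} \frac{1}{-21} \left(-2\right) + 299\right) + 119 = \left(\frac{1}{4} \left(- \frac{1}{21}\right) \left(-2\right) + 299\right) + 119 = \left(\frac{1}{42} + 299\right) + 119 = \frac{12559}{42} + 119 = \frac{17557}{42} \approx 418.02$)
$60 C = 60 \cdot \frac{17557}{42} = \frac{175570}{7}$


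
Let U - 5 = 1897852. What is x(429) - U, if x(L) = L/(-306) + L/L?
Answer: -193581455/102 ≈ -1.8979e+6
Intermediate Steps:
x(L) = 1 - L/306 (x(L) = L*(-1/306) + 1 = -L/306 + 1 = 1 - L/306)
U = 1897857 (U = 5 + 1897852 = 1897857)
x(429) - U = (1 - 1/306*429) - 1*1897857 = (1 - 143/102) - 1897857 = -41/102 - 1897857 = -193581455/102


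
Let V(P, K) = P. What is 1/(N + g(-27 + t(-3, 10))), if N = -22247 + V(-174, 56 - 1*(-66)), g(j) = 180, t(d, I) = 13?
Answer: -1/22241 ≈ -4.4962e-5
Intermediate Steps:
N = -22421 (N = -22247 - 174 = -22421)
1/(N + g(-27 + t(-3, 10))) = 1/(-22421 + 180) = 1/(-22241) = -1/22241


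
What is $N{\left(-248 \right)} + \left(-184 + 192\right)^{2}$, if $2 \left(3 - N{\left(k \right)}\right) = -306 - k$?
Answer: $96$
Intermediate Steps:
$N{\left(k \right)} = 156 + \frac{k}{2}$ ($N{\left(k \right)} = 3 - \frac{-306 - k}{2} = 3 + \left(153 + \frac{k}{2}\right) = 156 + \frac{k}{2}$)
$N{\left(-248 \right)} + \left(-184 + 192\right)^{2} = \left(156 + \frac{1}{2} \left(-248\right)\right) + \left(-184 + 192\right)^{2} = \left(156 - 124\right) + 8^{2} = 32 + 64 = 96$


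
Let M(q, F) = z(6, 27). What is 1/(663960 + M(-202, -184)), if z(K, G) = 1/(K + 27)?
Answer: 33/21910681 ≈ 1.5061e-6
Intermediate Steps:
z(K, G) = 1/(27 + K)
M(q, F) = 1/33 (M(q, F) = 1/(27 + 6) = 1/33)
1/(663960 + M(-202, -184)) = 1/(663960 + 1/33) = 1/(21910681/33) = 33/21910681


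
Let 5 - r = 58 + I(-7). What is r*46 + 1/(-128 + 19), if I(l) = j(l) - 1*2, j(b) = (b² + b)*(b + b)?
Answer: 2692517/109 ≈ 24702.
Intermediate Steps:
j(b) = 2*b*(b + b²) (j(b) = (b + b²)*(2*b) = 2*b*(b + b²))
I(l) = -2 + 2*l²*(1 + l) (I(l) = 2*l²*(1 + l) - 1*2 = 2*l²*(1 + l) - 2 = -2 + 2*l²*(1 + l))
r = 537 (r = 5 - (58 + (-2 + 2*(-7)²*(1 - 7))) = 5 - (58 + (-2 + 2*49*(-6))) = 5 - (58 + (-2 - 588)) = 5 - (58 - 590) = 5 - 1*(-532) = 5 + 532 = 537)
r*46 + 1/(-128 + 19) = 537*46 + 1/(-128 + 19) = 24702 + 1/(-109) = 24702 - 1/109 = 2692517/109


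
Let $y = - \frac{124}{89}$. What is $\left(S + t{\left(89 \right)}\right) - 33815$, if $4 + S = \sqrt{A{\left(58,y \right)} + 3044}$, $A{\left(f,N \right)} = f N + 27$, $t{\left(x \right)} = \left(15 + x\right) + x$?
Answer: $-33626 + \frac{\sqrt{23685303}}{89} \approx -33571.0$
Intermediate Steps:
$y = - \frac{124}{89}$ ($y = \left(-124\right) \frac{1}{89} = - \frac{124}{89} \approx -1.3933$)
$t{\left(x \right)} = 15 + 2 x$
$A{\left(f,N \right)} = 27 + N f$ ($A{\left(f,N \right)} = N f + 27 = 27 + N f$)
$S = -4 + \frac{\sqrt{23685303}}{89}$ ($S = -4 + \sqrt{\left(27 - \frac{7192}{89}\right) + 3044} = -4 + \sqrt{- \frac{4789}{89} + 3044} = -4 + \sqrt{\frac{266127}{89}} = -4 + \frac{\sqrt{23685303}}{89} \approx 50.683$)
$\left(S + t{\left(89 \right)}\right) - 33815 = \left(\left(-4 + \frac{\sqrt{23685303}}{89}\right) + \left(15 + 2 \cdot 89\right)\right) - 33815 = \left(\left(-4 + \frac{\sqrt{23685303}}{89}\right) + \left(15 + 178\right)\right) - 33815 = \left(\left(-4 + \frac{\sqrt{23685303}}{89}\right) + 193\right) - 33815 = \left(189 + \frac{\sqrt{23685303}}{89}\right) - 33815 = -33626 + \frac{\sqrt{23685303}}{89}$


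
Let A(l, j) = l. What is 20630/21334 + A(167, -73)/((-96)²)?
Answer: 96844429/98307072 ≈ 0.98512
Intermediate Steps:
20630/21334 + A(167, -73)/((-96)²) = 20630/21334 + 167/((-96)²) = 20630*(1/21334) + 167/9216 = 10315/10667 + 167*(1/9216) = 10315/10667 + 167/9216 = 96844429/98307072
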